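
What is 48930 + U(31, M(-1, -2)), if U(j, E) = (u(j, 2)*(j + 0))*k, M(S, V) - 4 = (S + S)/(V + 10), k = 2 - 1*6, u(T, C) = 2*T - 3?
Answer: 41614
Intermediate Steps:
u(T, C) = -3 + 2*T
k = -4 (k = 2 - 6 = -4)
M(S, V) = 4 + 2*S/(10 + V) (M(S, V) = 4 + (S + S)/(V + 10) = 4 + (2*S)/(10 + V) = 4 + 2*S/(10 + V))
U(j, E) = -4*j*(-3 + 2*j) (U(j, E) = ((-3 + 2*j)*(j + 0))*(-4) = ((-3 + 2*j)*j)*(-4) = (j*(-3 + 2*j))*(-4) = -4*j*(-3 + 2*j))
48930 + U(31, M(-1, -2)) = 48930 + 4*31*(3 - 2*31) = 48930 + 4*31*(3 - 62) = 48930 + 4*31*(-59) = 48930 - 7316 = 41614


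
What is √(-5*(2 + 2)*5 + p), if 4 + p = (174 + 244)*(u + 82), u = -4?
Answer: 50*√13 ≈ 180.28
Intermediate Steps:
p = 32600 (p = -4 + (174 + 244)*(-4 + 82) = -4 + 418*78 = -4 + 32604 = 32600)
√(-5*(2 + 2)*5 + p) = √(-5*(2 + 2)*5 + 32600) = √(-5*4*5 + 32600) = √(-20*5 + 32600) = √(-100 + 32600) = √32500 = 50*√13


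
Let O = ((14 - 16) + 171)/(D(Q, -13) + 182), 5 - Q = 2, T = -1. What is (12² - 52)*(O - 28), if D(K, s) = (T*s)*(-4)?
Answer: -12282/5 ≈ -2456.4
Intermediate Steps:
Q = 3 (Q = 5 - 1*2 = 5 - 2 = 3)
D(K, s) = 4*s (D(K, s) = -s*(-4) = 4*s)
O = 13/10 (O = ((14 - 16) + 171)/(4*(-13) + 182) = (-2 + 171)/(-52 + 182) = 169/130 = 169*(1/130) = 13/10 ≈ 1.3000)
(12² - 52)*(O - 28) = (12² - 52)*(13/10 - 28) = (144 - 52)*(-267/10) = 92*(-267/10) = -12282/5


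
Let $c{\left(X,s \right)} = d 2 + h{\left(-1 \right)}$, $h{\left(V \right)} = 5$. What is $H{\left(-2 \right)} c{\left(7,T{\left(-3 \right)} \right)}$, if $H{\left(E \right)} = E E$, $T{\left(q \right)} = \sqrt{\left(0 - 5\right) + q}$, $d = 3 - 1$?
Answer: $36$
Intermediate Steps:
$d = 2$
$T{\left(q \right)} = \sqrt{-5 + q}$
$H{\left(E \right)} = E^{2}$
$c{\left(X,s \right)} = 9$ ($c{\left(X,s \right)} = 2 \cdot 2 + 5 = 4 + 5 = 9$)
$H{\left(-2 \right)} c{\left(7,T{\left(-3 \right)} \right)} = \left(-2\right)^{2} \cdot 9 = 4 \cdot 9 = 36$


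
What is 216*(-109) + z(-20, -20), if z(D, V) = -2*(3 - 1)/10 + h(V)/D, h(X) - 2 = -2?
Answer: -117722/5 ≈ -23544.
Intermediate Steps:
h(X) = 0 (h(X) = 2 - 2 = 0)
z(D, V) = -2/5 (z(D, V) = -2*(3 - 1)/10 + 0/D = -2*2*(1/10) + 0 = -4*1/10 + 0 = -2/5 + 0 = -2/5)
216*(-109) + z(-20, -20) = 216*(-109) - 2/5 = -23544 - 2/5 = -117722/5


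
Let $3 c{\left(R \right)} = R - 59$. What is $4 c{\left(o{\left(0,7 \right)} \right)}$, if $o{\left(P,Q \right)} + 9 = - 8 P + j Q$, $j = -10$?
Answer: $-184$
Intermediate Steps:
$o{\left(P,Q \right)} = -9 - 10 Q - 8 P$ ($o{\left(P,Q \right)} = -9 - \left(8 P + 10 Q\right) = -9 - 10 Q - 8 P$)
$c{\left(R \right)} = - \frac{59}{3} + \frac{R}{3}$ ($c{\left(R \right)} = \frac{R - 59}{3} = \frac{-59 + R}{3} = - \frac{59}{3} + \frac{R}{3}$)
$4 c{\left(o{\left(0,7 \right)} \right)} = 4 \left(- \frac{59}{3} + \frac{-9 - 70 - 0}{3}\right) = 4 \left(- \frac{59}{3} + \frac{-9 - 70 + 0}{3}\right) = 4 \left(- \frac{59}{3} + \frac{1}{3} \left(-79\right)\right) = 4 \left(- \frac{59}{3} - \frac{79}{3}\right) = 4 \left(-46\right) = -184$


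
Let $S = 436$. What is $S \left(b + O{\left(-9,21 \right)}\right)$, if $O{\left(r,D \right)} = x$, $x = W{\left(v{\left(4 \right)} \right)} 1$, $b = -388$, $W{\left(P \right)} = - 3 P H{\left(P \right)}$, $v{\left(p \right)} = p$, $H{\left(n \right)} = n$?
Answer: $-190096$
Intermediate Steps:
$W{\left(P \right)} = - 3 P^{2}$ ($W{\left(P \right)} = - 3 P P = - 3 P^{2}$)
$x = -48$ ($x = - 3 \cdot 4^{2} \cdot 1 = \left(-3\right) 16 \cdot 1 = \left(-48\right) 1 = -48$)
$O{\left(r,D \right)} = -48$
$S \left(b + O{\left(-9,21 \right)}\right) = 436 \left(-388 - 48\right) = 436 \left(-436\right) = -190096$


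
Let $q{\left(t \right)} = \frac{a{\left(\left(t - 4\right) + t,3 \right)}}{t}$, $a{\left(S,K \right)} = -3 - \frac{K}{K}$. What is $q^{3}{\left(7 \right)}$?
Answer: $- \frac{64}{343} \approx -0.18659$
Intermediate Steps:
$a{\left(S,K \right)} = -4$ ($a{\left(S,K \right)} = -3 - 1 = -4$)
$q{\left(t \right)} = - \frac{4}{t}$
$q^{3}{\left(7 \right)} = \left(- \frac{4}{7}\right)^{3} = - \frac{64}{343}$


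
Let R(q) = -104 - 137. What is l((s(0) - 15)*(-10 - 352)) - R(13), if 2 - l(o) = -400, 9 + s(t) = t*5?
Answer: 643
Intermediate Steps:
s(t) = -9 + 5*t (s(t) = -9 + t*5 = -9 + 5*t)
l(o) = 402 (l(o) = 2 - 1*(-400) = 2 + 400 = 402)
R(q) = -241
l((s(0) - 15)*(-10 - 352)) - R(13) = 402 - 1*(-241) = 402 + 241 = 643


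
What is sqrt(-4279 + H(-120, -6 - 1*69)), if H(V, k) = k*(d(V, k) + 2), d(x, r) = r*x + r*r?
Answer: 2*I*sqrt(275326) ≈ 1049.4*I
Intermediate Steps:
d(x, r) = r**2 + r*x (d(x, r) = r*x + r**2 = r**2 + r*x)
H(V, k) = k*(2 + k*(V + k)) (H(V, k) = k*(k*(k + V) + 2) = k*(k*(V + k) + 2) = k*(2 + k*(V + k)))
sqrt(-4279 + H(-120, -6 - 1*69)) = sqrt(-4279 + (-6 - 1*69)*(2 + (-6 - 1*69)*(-120 + (-6 - 1*69)))) = sqrt(-4279 + (-6 - 69)*(2 + (-6 - 69)*(-120 + (-6 - 69)))) = sqrt(-4279 - 75*(2 - 75*(-120 - 75))) = sqrt(-4279 - 75*(2 - 75*(-195))) = sqrt(-4279 - 75*(2 + 14625)) = sqrt(-4279 - 75*14627) = sqrt(-4279 - 1097025) = sqrt(-1101304) = 2*I*sqrt(275326)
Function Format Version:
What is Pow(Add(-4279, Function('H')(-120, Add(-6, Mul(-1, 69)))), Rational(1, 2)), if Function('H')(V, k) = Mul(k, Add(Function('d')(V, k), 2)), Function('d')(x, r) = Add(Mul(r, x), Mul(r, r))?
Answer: Mul(2, I, Pow(275326, Rational(1, 2))) ≈ Mul(1049.4, I)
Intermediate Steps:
Function('d')(x, r) = Add(Pow(r, 2), Mul(r, x)) (Function('d')(x, r) = Add(Mul(r, x), Pow(r, 2)) = Add(Pow(r, 2), Mul(r, x)))
Function('H')(V, k) = Mul(k, Add(2, Mul(k, Add(V, k)))) (Function('H')(V, k) = Mul(k, Add(Mul(k, Add(k, V)), 2)) = Mul(k, Add(Mul(k, Add(V, k)), 2)) = Mul(k, Add(2, Mul(k, Add(V, k)))))
Pow(Add(-4279, Function('H')(-120, Add(-6, Mul(-1, 69)))), Rational(1, 2)) = Pow(Add(-4279, Mul(Add(-6, Mul(-1, 69)), Add(2, Mul(Add(-6, Mul(-1, 69)), Add(-120, Add(-6, Mul(-1, 69))))))), Rational(1, 2)) = Pow(Add(-4279, Mul(Add(-6, -69), Add(2, Mul(Add(-6, -69), Add(-120, Add(-6, -69)))))), Rational(1, 2)) = Pow(Add(-4279, Mul(-75, Add(2, Mul(-75, Add(-120, -75))))), Rational(1, 2)) = Pow(Add(-4279, Mul(-75, Add(2, Mul(-75, -195)))), Rational(1, 2)) = Pow(Add(-4279, Mul(-75, Add(2, 14625))), Rational(1, 2)) = Pow(Add(-4279, Mul(-75, 14627)), Rational(1, 2)) = Pow(Add(-4279, -1097025), Rational(1, 2)) = Pow(-1101304, Rational(1, 2)) = Mul(2, I, Pow(275326, Rational(1, 2)))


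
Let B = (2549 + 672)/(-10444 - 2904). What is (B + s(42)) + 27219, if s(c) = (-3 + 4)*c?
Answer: 363876607/13348 ≈ 27261.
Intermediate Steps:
s(c) = c (s(c) = 1*c = c)
B = -3221/13348 (B = 3221/(-13348) = 3221*(-1/13348) = -3221/13348 ≈ -0.24131)
(B + s(42)) + 27219 = (-3221/13348 + 42) + 27219 = 557395/13348 + 27219 = 363876607/13348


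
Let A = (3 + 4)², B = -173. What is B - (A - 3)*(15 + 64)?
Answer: -3807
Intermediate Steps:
A = 49 (A = 7² = 49)
B - (A - 3)*(15 + 64) = -173 - (49 - 3)*(15 + 64) = -173 - 46*79 = -173 - 1*3634 = -173 - 3634 = -3807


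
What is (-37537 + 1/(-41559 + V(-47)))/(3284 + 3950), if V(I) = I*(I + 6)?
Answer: -1487666385/286697888 ≈ -5.1890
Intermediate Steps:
V(I) = I*(6 + I)
(-37537 + 1/(-41559 + V(-47)))/(3284 + 3950) = (-37537 + 1/(-41559 - 47*(6 - 47)))/(3284 + 3950) = (-37537 + 1/(-41559 - 47*(-41)))/7234 = (-37537 + 1/(-41559 + 1927))*(1/7234) = (-37537 + 1/(-39632))*(1/7234) = (-37537 - 1/39632)*(1/7234) = -1487666385/39632*1/7234 = -1487666385/286697888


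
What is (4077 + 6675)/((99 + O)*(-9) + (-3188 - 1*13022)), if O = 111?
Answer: -2688/4525 ≈ -0.59403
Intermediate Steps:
(4077 + 6675)/((99 + O)*(-9) + (-3188 - 1*13022)) = (4077 + 6675)/((99 + 111)*(-9) + (-3188 - 1*13022)) = 10752/(210*(-9) + (-3188 - 13022)) = 10752/(-1890 - 16210) = 10752/(-18100) = 10752*(-1/18100) = -2688/4525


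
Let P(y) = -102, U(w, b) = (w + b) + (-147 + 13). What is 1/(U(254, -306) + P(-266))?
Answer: -1/288 ≈ -0.0034722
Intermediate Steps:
U(w, b) = -134 + b + w (U(w, b) = (b + w) - 134 = -134 + b + w)
1/(U(254, -306) + P(-266)) = 1/((-134 - 306 + 254) - 102) = 1/(-186 - 102) = 1/(-288) = -1/288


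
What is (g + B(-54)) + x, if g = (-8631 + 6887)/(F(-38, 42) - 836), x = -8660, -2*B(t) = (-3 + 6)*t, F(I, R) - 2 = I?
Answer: -8577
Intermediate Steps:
F(I, R) = 2 + I
B(t) = -3*t/2 (B(t) = -(-3 + 6)*t/2 = -3*t/2)
g = 2 (g = (-8631 + 6887)/((2 - 38) - 836) = -1744/(-36 - 836) = -1744/(-872) = -1744*(-1/872) = 2)
(g + B(-54)) + x = (2 - 3/2*(-54)) - 8660 = (2 + 81) - 8660 = 83 - 8660 = -8577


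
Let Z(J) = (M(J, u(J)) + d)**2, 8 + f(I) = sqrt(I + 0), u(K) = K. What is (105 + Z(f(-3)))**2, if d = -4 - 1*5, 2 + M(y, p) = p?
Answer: 210037 - 35188*I*sqrt(3) ≈ 2.1004e+5 - 60947.0*I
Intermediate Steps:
M(y, p) = -2 + p
d = -9 (d = -4 - 5 = -9)
f(I) = -8 + sqrt(I) (f(I) = -8 + sqrt(I + 0) = -8 + sqrt(I))
Z(J) = (-11 + J)**2 (Z(J) = ((-2 + J) - 9)**2 = (-11 + J)**2)
(105 + Z(f(-3)))**2 = (105 + (-11 + (-8 + sqrt(-3)))**2)**2 = (105 + (-11 + (-8 + I*sqrt(3)))**2)**2 = (105 + (-19 + I*sqrt(3))**2)**2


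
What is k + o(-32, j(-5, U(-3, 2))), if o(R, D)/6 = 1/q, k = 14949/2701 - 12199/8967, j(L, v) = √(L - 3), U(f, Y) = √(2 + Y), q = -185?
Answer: 501563374/121099335 ≈ 4.1418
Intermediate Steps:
j(L, v) = √(-3 + L)
k = 101098184/24219867 (k = 14949*(1/2701) - 12199*1/8967 = 14949/2701 - 12199/8967 = 101098184/24219867 ≈ 4.1742)
o(R, D) = -6/185 (o(R, D) = 6/(-185) = 6*(-1/185) = -6/185)
k + o(-32, j(-5, U(-3, 2))) = 101098184/24219867 - 6/185 = 501563374/121099335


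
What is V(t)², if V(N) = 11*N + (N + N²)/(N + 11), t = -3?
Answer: 16641/16 ≈ 1040.1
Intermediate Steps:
V(N) = 11*N + (N + N²)/(11 + N)
V(t)² = (2*(-3)*(61 + 6*(-3))/(11 - 3))² = (2*(-3)*(61 - 18)/8)² = (2*(-3)*(⅛)*43)² = (-129/4)² = 16641/16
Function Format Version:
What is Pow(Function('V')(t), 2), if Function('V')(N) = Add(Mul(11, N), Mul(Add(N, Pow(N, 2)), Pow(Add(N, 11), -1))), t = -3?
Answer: Rational(16641, 16) ≈ 1040.1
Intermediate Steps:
Function('V')(N) = Add(Mul(11, N), Mul(Pow(Add(11, N), -1), Add(N, Pow(N, 2)))) (Function('V')(N) = Add(Mul(11, N), Mul(Add(N, Pow(N, 2)), Pow(Add(11, N), -1))) = Add(Mul(11, N), Mul(Pow(Add(11, N), -1), Add(N, Pow(N, 2)))))
Pow(Function('V')(t), 2) = Pow(Mul(2, -3, Pow(Add(11, -3), -1), Add(61, Mul(6, -3))), 2) = Pow(Mul(2, -3, Pow(8, -1), Add(61, -18)), 2) = Pow(Mul(2, -3, Rational(1, 8), 43), 2) = Pow(Rational(-129, 4), 2) = Rational(16641, 16)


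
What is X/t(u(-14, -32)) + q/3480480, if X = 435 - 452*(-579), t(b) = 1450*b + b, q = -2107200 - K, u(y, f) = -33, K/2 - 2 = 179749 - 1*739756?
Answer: -31988436247/5555194128 ≈ -5.7583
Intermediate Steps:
K = -1120010 (K = 4 + 2*(179749 - 1*739756) = 4 + 2*(179749 - 739756) = 4 + 2*(-560007) = 4 - 1120014 = -1120010)
q = -987190 (q = -2107200 - 1*(-1120010) = -2107200 + 1120010 = -987190)
t(b) = 1451*b
X = 262143 (X = 435 + 261708 = 262143)
X/t(u(-14, -32)) + q/3480480 = 262143/((1451*(-33))) - 987190/3480480 = 262143/(-47883) - 987190*1/3480480 = 262143*(-1/47883) - 98719/348048 = -87381/15961 - 98719/348048 = -31988436247/5555194128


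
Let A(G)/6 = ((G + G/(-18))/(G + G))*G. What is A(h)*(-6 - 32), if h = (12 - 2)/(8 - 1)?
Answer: -3230/21 ≈ -153.81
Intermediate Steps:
h = 10/7 ≈ 1.4286
A(G) = 17*G/6 (A(G) = 6*(((G + G/(-18))/(G + G))*G) = 6*(((G + G*(-1/18))/((2*G)))*G) = 6*(((G - G/18)*(1/(2*G)))*G) = 6*(((17*G/18)*(1/(2*G)))*G) = 6*(17*G/36) = 17*G/6)
A(h)*(-6 - 32) = ((17/6)*(10/7))*(-6 - 32) = (85/21)*(-38) = -3230/21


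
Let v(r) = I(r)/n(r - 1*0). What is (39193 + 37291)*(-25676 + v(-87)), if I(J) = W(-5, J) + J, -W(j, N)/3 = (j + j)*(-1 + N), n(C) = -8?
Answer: -3875463401/2 ≈ -1.9377e+9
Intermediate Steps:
W(j, N) = -6*j*(-1 + N) (W(j, N) = -3*(j + j)*(-1 + N) = -3*2*j*(-1 + N) = -6*j*(-1 + N))
I(J) = -30 + 31*J (I(J) = 6*(-5)*(1 - J) + J = (-30 + 30*J) + J = -30 + 31*J)
v(r) = 15/4 - 31*r/8 (v(r) = (-30 + 31*r)/(-8) = (-30 + 31*r)*(-⅛) = 15/4 - 31*r/8)
(39193 + 37291)*(-25676 + v(-87)) = (39193 + 37291)*(-25676 + (15/4 - 31/8*(-87))) = 76484*(-25676 + (15/4 + 2697/8)) = 76484*(-25676 + 2727/8) = 76484*(-202681/8) = -3875463401/2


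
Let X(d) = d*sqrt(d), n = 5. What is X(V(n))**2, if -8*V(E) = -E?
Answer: 125/512 ≈ 0.24414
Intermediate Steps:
V(E) = E/8 (V(E) = -(-1)*E/8 = E/8)
X(d) = d**(3/2)
X(V(n))**2 = (((1/8)*5)**(3/2))**2 = ((5/8)**(3/2))**2 = (5*sqrt(10)/32)**2 = 125/512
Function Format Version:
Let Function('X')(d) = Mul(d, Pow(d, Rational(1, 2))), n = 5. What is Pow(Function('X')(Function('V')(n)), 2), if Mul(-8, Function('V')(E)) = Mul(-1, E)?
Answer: Rational(125, 512) ≈ 0.24414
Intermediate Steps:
Function('V')(E) = Mul(Rational(1, 8), E) (Function('V')(E) = Mul(Rational(-1, 8), Mul(-1, E)) = Mul(Rational(1, 8), E))
Function('X')(d) = Pow(d, Rational(3, 2))
Pow(Function('X')(Function('V')(n)), 2) = Pow(Pow(Mul(Rational(1, 8), 5), Rational(3, 2)), 2) = Pow(Pow(Rational(5, 8), Rational(3, 2)), 2) = Pow(Mul(Rational(5, 32), Pow(10, Rational(1, 2))), 2) = Rational(125, 512)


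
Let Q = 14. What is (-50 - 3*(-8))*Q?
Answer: -364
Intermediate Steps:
(-50 - 3*(-8))*Q = (-50 - 3*(-8))*14 = (-50 + 24)*14 = -26*14 = -364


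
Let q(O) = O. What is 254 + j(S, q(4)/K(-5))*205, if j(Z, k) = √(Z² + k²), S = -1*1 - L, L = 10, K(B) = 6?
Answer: 254 + 205*√1093/3 ≈ 2513.1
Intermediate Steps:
S = -11 (S = -1*1 - 1*10 = -1 - 10 = -11)
254 + j(S, q(4)/K(-5))*205 = 254 + √((-11)² + (4/6)²)*205 = 254 + √(121 + (4*(⅙))²)*205 = 254 + √(121 + (⅔)²)*205 = 254 + √(121 + 4/9)*205 = 254 + √(1093/9)*205 = 254 + (√1093/3)*205 = 254 + 205*√1093/3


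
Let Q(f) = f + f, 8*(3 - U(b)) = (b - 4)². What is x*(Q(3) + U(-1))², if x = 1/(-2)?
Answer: -2209/128 ≈ -17.258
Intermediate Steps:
U(b) = 3 - (-4 + b)²/8 (U(b) = 3 - (b - 4)²/8 = 3 - (-4 + b)²/8)
x = -½ ≈ -0.50000
Q(f) = 2*f
x*(Q(3) + U(-1))² = -(2*3 + (3 - (-4 - 1)²/8))²/2 = -(6 + (3 - ⅛*(-5)²))²/2 = -(6 + (3 - ⅛*25))²/2 = -(6 + (3 - 25/8))²/2 = -(6 - ⅛)²/2 = -(47/8)²/2 = -½*2209/64 = -2209/128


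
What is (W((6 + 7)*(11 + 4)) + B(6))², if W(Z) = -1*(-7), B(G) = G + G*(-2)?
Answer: 1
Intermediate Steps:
B(G) = -G (B(G) = G - 2*G = -G)
W(Z) = 7
(W((6 + 7)*(11 + 4)) + B(6))² = (7 - 1*6)² = (7 - 6)² = 1² = 1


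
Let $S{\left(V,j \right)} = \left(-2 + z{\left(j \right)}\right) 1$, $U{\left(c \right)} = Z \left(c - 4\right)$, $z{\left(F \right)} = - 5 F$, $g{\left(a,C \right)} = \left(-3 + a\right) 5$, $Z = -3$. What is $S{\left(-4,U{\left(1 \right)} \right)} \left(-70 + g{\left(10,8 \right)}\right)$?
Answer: $1645$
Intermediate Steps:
$g{\left(a,C \right)} = -15 + 5 a$
$U{\left(c \right)} = 12 - 3 c$ ($U{\left(c \right)} = - 3 \left(c - 4\right) = - 3 \left(-4 + c\right) = 12 - 3 c$)
$S{\left(V,j \right)} = -2 - 5 j$ ($S{\left(V,j \right)} = \left(-2 - 5 j\right) 1 = -2 - 5 j$)
$S{\left(-4,U{\left(1 \right)} \right)} \left(-70 + g{\left(10,8 \right)}\right) = \left(-2 - 5 \left(12 - 3\right)\right) \left(-70 + \left(-15 + 5 \cdot 10\right)\right) = \left(-2 - 5 \left(12 - 3\right)\right) \left(-70 + \left(-15 + 50\right)\right) = \left(-2 - 45\right) \left(-70 + 35\right) = \left(-2 - 45\right) \left(-35\right) = \left(-47\right) \left(-35\right) = 1645$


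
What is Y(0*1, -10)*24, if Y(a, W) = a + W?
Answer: -240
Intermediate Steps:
Y(a, W) = W + a
Y(0*1, -10)*24 = (-10 + 0*1)*24 = (-10 + 0)*24 = -10*24 = -240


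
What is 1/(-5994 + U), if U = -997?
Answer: -1/6991 ≈ -0.00014304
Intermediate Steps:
1/(-5994 + U) = 1/(-5994 - 997) = 1/(-6991) = -1/6991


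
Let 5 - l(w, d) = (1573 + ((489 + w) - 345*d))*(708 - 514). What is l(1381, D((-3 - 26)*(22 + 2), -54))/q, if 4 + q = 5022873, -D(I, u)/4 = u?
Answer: 13788943/5022869 ≈ 2.7452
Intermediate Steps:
D(I, u) = -4*u
l(w, d) = -400023 - 194*w + 66930*d (l(w, d) = 5 - (1573 + ((489 + w) - 345*d))*(708 - 514) = 5 - (1573 + (489 + w - 345*d))*194 = 5 - (2062 + w - 345*d)*194 = 5 - (400028 - 66930*d + 194*w) = 5 + (-400028 - 194*w + 66930*d) = -400023 - 194*w + 66930*d)
q = 5022869 (q = -4 + 5022873 = 5022869)
l(1381, D((-3 - 26)*(22 + 2), -54))/q = (-400023 - 194*1381 + 66930*(-4*(-54)))/5022869 = (-400023 - 267914 + 66930*216)*(1/5022869) = (-400023 - 267914 + 14456880)*(1/5022869) = 13788943*(1/5022869) = 13788943/5022869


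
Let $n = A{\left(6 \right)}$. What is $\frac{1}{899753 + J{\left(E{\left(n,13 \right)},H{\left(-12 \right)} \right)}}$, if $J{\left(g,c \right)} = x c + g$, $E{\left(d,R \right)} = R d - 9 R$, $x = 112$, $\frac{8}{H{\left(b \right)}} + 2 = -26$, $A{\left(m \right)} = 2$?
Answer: $\frac{1}{899630} \approx 1.1116 \cdot 10^{-6}$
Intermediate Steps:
$H{\left(b \right)} = - \frac{2}{7}$ ($H{\left(b \right)} = \frac{8}{-2 - 26} = \frac{8}{-28} = 8 \left(- \frac{1}{28}\right) = - \frac{2}{7}$)
$n = 2$
$E{\left(d,R \right)} = - 9 R + R d$
$J{\left(g,c \right)} = g + 112 c$ ($J{\left(g,c \right)} = 112 c + g = g + 112 c$)
$\frac{1}{899753 + J{\left(E{\left(n,13 \right)},H{\left(-12 \right)} \right)}} = \frac{1}{899753 + \left(13 \left(-9 + 2\right) + 112 \left(- \frac{2}{7}\right)\right)} = \frac{1}{899753 + \left(13 \left(-7\right) - 32\right)} = \frac{1}{899753 - 123} = \frac{1}{899630}$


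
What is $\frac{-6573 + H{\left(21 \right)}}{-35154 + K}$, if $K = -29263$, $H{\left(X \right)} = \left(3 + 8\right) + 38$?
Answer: $\frac{6524}{64417} \approx 0.10128$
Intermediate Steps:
$H{\left(X \right)} = 49$ ($H{\left(X \right)} = 11 + 38 = 49$)
$\frac{-6573 + H{\left(21 \right)}}{-35154 + K} = \frac{-6573 + 49}{-35154 - 29263} = - \frac{6524}{-64417} = \left(-6524\right) \left(- \frac{1}{64417}\right) = \frac{6524}{64417}$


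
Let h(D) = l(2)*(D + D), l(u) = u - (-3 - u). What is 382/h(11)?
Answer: 191/77 ≈ 2.4805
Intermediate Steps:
l(u) = 3 + 2*u (l(u) = u + (3 + u) = 3 + 2*u)
h(D) = 14*D (h(D) = (3 + 2*2)*(D + D) = (3 + 4)*(2*D) = 7*(2*D) = 14*D)
382/h(11) = 382/((14*11)) = 382/154 = 382*(1/154) = 191/77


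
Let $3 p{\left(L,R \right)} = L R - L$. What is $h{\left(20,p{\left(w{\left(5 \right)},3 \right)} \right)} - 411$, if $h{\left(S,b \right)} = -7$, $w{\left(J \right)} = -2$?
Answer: $-418$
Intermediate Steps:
$p{\left(L,R \right)} = - \frac{L}{3} + \frac{L R}{3}$ ($p{\left(L,R \right)} = \frac{L R - L}{3} = \frac{- L + L R}{3} = - \frac{L}{3} + \frac{L R}{3}$)
$h{\left(20,p{\left(w{\left(5 \right)},3 \right)} \right)} - 411 = -7 - 411 = -418$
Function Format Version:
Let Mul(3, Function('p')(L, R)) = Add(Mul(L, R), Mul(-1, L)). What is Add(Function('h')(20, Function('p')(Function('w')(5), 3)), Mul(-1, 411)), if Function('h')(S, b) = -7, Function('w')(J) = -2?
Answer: -418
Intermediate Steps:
Function('p')(L, R) = Add(Mul(Rational(-1, 3), L), Mul(Rational(1, 3), L, R)) (Function('p')(L, R) = Mul(Rational(1, 3), Add(Mul(L, R), Mul(-1, L))) = Mul(Rational(1, 3), Add(Mul(-1, L), Mul(L, R))) = Add(Mul(Rational(-1, 3), L), Mul(Rational(1, 3), L, R)))
Add(Function('h')(20, Function('p')(Function('w')(5), 3)), Mul(-1, 411)) = Add(-7, Mul(-1, 411)) = Add(-7, -411) = -418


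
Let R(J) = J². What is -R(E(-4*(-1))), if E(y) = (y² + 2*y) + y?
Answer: -784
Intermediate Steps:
E(y) = y² + 3*y
-R(E(-4*(-1))) = -((-4*(-1))*(3 - 4*(-1)))² = -(4*(3 + 4))² = -(4*7)² = -1*28² = -1*784 = -784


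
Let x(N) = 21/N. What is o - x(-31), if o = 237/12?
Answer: 2533/124 ≈ 20.427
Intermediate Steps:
o = 79/4 (o = (1/12)*237 = 79/4 ≈ 19.750)
o - x(-31) = 79/4 - 21/(-31) = 79/4 - 21*(-1)/31 = 79/4 - 1*(-21/31) = 79/4 + 21/31 = 2533/124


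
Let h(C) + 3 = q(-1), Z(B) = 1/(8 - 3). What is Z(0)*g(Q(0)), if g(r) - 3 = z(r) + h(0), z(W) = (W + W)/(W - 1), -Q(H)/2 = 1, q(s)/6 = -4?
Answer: -68/15 ≈ -4.5333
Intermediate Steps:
q(s) = -24 (q(s) = 6*(-4) = -24)
Q(H) = -2 (Q(H) = -2*1 = -2)
z(W) = 2*W/(-1 + W) (z(W) = (2*W)/(-1 + W) = 2*W/(-1 + W))
Z(B) = ⅕ (Z(B) = 1/5 = ⅕)
h(C) = -27 (h(C) = -3 - 24 = -27)
g(r) = -24 + 2*r/(-1 + r) (g(r) = 3 + (2*r/(-1 + r) - 27) = 3 + (-27 + 2*r/(-1 + r)) = -24 + 2*r/(-1 + r))
Z(0)*g(Q(0)) = (2*(12 - 11*(-2))/(-1 - 2))/5 = (2*(12 + 22)/(-3))/5 = (2*(-⅓)*34)/5 = (⅕)*(-68/3) = -68/15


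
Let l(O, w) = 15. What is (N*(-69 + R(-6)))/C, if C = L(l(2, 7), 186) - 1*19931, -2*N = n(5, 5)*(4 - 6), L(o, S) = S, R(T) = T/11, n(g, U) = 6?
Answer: 918/43439 ≈ 0.021133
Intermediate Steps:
R(T) = T/11 (R(T) = T*(1/11) = T/11)
N = 6 (N = -3*(4 - 6) = -3*(-2) = -½*(-12) = 6)
C = -19745 (C = 186 - 1*19931 = 186 - 19931 = -19745)
(N*(-69 + R(-6)))/C = (6*(-69 + (1/11)*(-6)))/(-19745) = (6*(-69 - 6/11))*(-1/19745) = (6*(-765/11))*(-1/19745) = -4590/11*(-1/19745) = 918/43439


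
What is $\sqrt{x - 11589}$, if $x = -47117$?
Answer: $i \sqrt{58706} \approx 242.29 i$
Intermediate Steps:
$\sqrt{x - 11589} = \sqrt{-47117 - 11589} = \sqrt{-58706} = i \sqrt{58706}$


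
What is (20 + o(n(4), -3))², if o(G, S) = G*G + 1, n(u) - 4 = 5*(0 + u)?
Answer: 356409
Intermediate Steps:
n(u) = 4 + 5*u (n(u) = 4 + 5*(0 + u) = 4 + 5*u)
o(G, S) = 1 + G² (o(G, S) = G² + 1 = 1 + G²)
(20 + o(n(4), -3))² = (20 + (1 + (4 + 5*4)²))² = (20 + (1 + (4 + 20)²))² = (20 + (1 + 24²))² = (20 + (1 + 576))² = (20 + 577)² = 597² = 356409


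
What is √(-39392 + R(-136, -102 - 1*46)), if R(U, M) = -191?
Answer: I*√39583 ≈ 198.95*I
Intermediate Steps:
√(-39392 + R(-136, -102 - 1*46)) = √(-39392 - 191) = √(-39583) = I*√39583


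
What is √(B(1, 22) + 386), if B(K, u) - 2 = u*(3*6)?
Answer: 28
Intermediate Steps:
B(K, u) = 2 + 18*u (B(K, u) = 2 + u*(3*6) = 2 + u*18 = 2 + 18*u)
√(B(1, 22) + 386) = √((2 + 18*22) + 386) = √((2 + 396) + 386) = √(398 + 386) = √784 = 28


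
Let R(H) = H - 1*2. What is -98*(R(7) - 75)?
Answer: 6860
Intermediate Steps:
R(H) = -2 + H (R(H) = H - 2 = -2 + H)
-98*(R(7) - 75) = -98*((-2 + 7) - 75) = -98*(5 - 75) = -98*(-70) = 6860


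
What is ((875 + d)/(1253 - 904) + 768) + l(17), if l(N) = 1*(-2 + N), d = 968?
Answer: 275110/349 ≈ 788.28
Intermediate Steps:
l(N) = -2 + N
((875 + d)/(1253 - 904) + 768) + l(17) = ((875 + 968)/(1253 - 904) + 768) + (-2 + 17) = (1843/349 + 768) + 15 = 269875/349 + 15 = 275110/349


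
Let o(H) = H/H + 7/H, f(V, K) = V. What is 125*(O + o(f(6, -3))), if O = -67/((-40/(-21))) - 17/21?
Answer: -236725/56 ≈ -4227.2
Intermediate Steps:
O = -30227/840 (O = -67/((-40*(-1/21))) - 17*1/21 = -67/40/21 - 17/21 = -67*21/40 - 17/21 = -1407/40 - 17/21 = -30227/840 ≈ -35.984)
o(H) = 1 + 7/H
125*(O + o(f(6, -3))) = 125*(-30227/840 + (7 + 6)/6) = 125*(-30227/840 + (⅙)*13) = 125*(-30227/840 + 13/6) = 125*(-9469/280) = -236725/56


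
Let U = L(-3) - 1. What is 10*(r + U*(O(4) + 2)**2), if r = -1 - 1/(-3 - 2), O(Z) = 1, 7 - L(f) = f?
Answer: 802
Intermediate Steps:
L(f) = 7 - f
U = 9 (U = (7 - 1*(-3)) - 1 = (7 + 3) - 1 = 10 - 1 = 9)
r = -4/5 (r = -1 - 1/(-5) = -1 - 1*(-1/5) = -1 + 1/5 = -4/5 ≈ -0.80000)
10*(r + U*(O(4) + 2)**2) = 10*(-4/5 + 9*(1 + 2)**2) = 10*(-4/5 + 9*3**2) = 10*(-4/5 + 9*9) = 10*(-4/5 + 81) = 10*(401/5) = 802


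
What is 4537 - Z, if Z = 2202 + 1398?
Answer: 937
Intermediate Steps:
Z = 3600
4537 - Z = 4537 - 1*3600 = 4537 - 3600 = 937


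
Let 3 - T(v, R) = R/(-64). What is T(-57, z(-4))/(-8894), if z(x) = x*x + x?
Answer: -51/142304 ≈ -0.00035839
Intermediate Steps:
z(x) = x + x**2 (z(x) = x**2 + x = x + x**2)
T(v, R) = 3 + R/64 (T(v, R) = 3 - R/(-64) = 3 - R*(-1)/64 = 3 - (-1)*R/64 = 3 + R/64)
T(-57, z(-4))/(-8894) = (3 + (-4*(1 - 4))/64)/(-8894) = (3 + (-4*(-3))/64)*(-1/8894) = (3 + (1/64)*12)*(-1/8894) = (3 + 3/16)*(-1/8894) = (51/16)*(-1/8894) = -51/142304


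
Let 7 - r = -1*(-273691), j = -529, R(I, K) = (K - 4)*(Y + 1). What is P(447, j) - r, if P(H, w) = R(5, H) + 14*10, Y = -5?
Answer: 272052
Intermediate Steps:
R(I, K) = 16 - 4*K (R(I, K) = (K - 4)*(-5 + 1) = (-4 + K)*(-4) = 16 - 4*K)
P(H, w) = 156 - 4*H (P(H, w) = (16 - 4*H) + 14*10 = (16 - 4*H) + 140 = 156 - 4*H)
r = -273684 (r = 7 - (-1)*(-273691) = 7 - 1*273691 = 7 - 273691 = -273684)
P(447, j) - r = (156 - 4*447) - 1*(-273684) = (156 - 1788) + 273684 = -1632 + 273684 = 272052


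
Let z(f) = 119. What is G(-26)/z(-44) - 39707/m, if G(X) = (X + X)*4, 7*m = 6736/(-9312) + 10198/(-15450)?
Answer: 7081258964386/35245777 ≈ 2.0091e+5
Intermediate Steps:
m = -296183/1498650 (m = (6736/(-9312) + 10198/(-15450))/7 = (6736*(-1/9312) + 10198*(-1/15450))/7 = (-421/582 - 5099/7725)/7 = (1/7)*(-2073281/1498650) = -296183/1498650 ≈ -0.19763)
G(X) = 8*X (G(X) = (2*X)*4 = 8*X)
G(-26)/z(-44) - 39707/m = (8*(-26))/119 - 39707/(-296183/1498650) = -208*1/119 - 39707*(-1498650/296183) = -208/119 + 59506895550/296183 = 7081258964386/35245777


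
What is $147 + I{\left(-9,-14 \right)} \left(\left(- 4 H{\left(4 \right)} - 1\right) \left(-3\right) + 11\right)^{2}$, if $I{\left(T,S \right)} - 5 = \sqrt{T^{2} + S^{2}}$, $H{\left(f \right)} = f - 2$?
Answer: $7367 + 1444 \sqrt{277} \approx 31400.0$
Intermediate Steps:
$H{\left(f \right)} = -2 + f$
$I{\left(T,S \right)} = 5 + \sqrt{S^{2} + T^{2}}$ ($I{\left(T,S \right)} = 5 + \sqrt{T^{2} + S^{2}} = 5 + \sqrt{S^{2} + T^{2}}$)
$147 + I{\left(-9,-14 \right)} \left(\left(- 4 H{\left(4 \right)} - 1\right) \left(-3\right) + 11\right)^{2} = 147 + \left(5 + \sqrt{\left(-14\right)^{2} + \left(-9\right)^{2}}\right) \left(\left(- 4 \left(-2 + 4\right) - 1\right) \left(-3\right) + 11\right)^{2} = 147 + \left(5 + \sqrt{196 + 81}\right) \left(\left(\left(-4\right) 2 - 1\right) \left(-3\right) + 11\right)^{2} = 147 + \left(5 + \sqrt{277}\right) \left(\left(-8 - 1\right) \left(-3\right) + 11\right)^{2} = 147 + \left(5 + \sqrt{277}\right) \left(\left(-9\right) \left(-3\right) + 11\right)^{2} = 147 + \left(5 + \sqrt{277}\right) \left(27 + 11\right)^{2} = 147 + \left(5 + \sqrt{277}\right) 38^{2} = 147 + \left(5 + \sqrt{277}\right) 1444 = 147 + \left(7220 + 1444 \sqrt{277}\right) = 7367 + 1444 \sqrt{277}$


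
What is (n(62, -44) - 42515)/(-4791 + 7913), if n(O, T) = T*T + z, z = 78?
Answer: -40501/3122 ≈ -12.973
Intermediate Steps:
n(O, T) = 78 + T² (n(O, T) = T*T + 78 = T² + 78 = 78 + T²)
(n(62, -44) - 42515)/(-4791 + 7913) = ((78 + (-44)²) - 42515)/(-4791 + 7913) = ((78 + 1936) - 42515)/3122 = (2014 - 42515)*(1/3122) = -40501*1/3122 = -40501/3122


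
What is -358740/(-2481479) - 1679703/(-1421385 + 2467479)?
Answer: -180612950437/123612394906 ≈ -1.4611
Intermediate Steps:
-358740/(-2481479) - 1679703/(-1421385 + 2467479) = -358740*(-1/2481479) - 1679703/1046094 = 358740/2481479 - 1679703*1/1046094 = 358740/2481479 - 559901/348698 = -180612950437/123612394906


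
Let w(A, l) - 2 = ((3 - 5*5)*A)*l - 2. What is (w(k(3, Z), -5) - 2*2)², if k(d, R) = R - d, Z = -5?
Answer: 781456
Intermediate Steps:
w(A, l) = -22*A*l (w(A, l) = 2 + (((3 - 5*5)*A)*l - 2) = 2 + (((3 - 25)*A)*l - 2) = 2 + ((-22*A)*l - 2) = 2 + (-22*A*l - 2) = 2 + (-2 - 22*A*l) = -22*A*l)
(w(k(3, Z), -5) - 2*2)² = (-22*(-5 - 1*3)*(-5) - 2*2)² = (-22*(-5 - 3)*(-5) - 4)² = (-22*(-8)*(-5) - 4)² = (-880 - 4)² = (-884)² = 781456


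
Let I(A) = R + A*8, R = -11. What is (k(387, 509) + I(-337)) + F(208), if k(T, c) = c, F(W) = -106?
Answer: -2304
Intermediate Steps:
I(A) = -11 + 8*A (I(A) = -11 + A*8 = -11 + 8*A)
(k(387, 509) + I(-337)) + F(208) = (509 + (-11 + 8*(-337))) - 106 = (509 + (-11 - 2696)) - 106 = (509 - 2707) - 106 = -2198 - 106 = -2304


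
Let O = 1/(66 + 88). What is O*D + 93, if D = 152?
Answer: 7237/77 ≈ 93.987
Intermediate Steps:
O = 1/154 ≈ 0.0064935
O*D + 93 = (1/154)*152 + 93 = 76/77 + 93 = 7237/77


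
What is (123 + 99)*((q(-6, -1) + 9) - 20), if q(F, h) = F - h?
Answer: -3552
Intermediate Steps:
(123 + 99)*((q(-6, -1) + 9) - 20) = (123 + 99)*(((-6 - 1*(-1)) + 9) - 20) = 222*(((-6 + 1) + 9) - 20) = 222*((-5 + 9) - 20) = 222*(4 - 20) = 222*(-16) = -3552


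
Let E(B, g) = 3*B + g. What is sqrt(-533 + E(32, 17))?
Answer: 2*I*sqrt(105) ≈ 20.494*I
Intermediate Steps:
E(B, g) = g + 3*B
sqrt(-533 + E(32, 17)) = sqrt(-533 + (17 + 3*32)) = sqrt(-533 + (17 + 96)) = sqrt(-533 + 113) = sqrt(-420) = 2*I*sqrt(105)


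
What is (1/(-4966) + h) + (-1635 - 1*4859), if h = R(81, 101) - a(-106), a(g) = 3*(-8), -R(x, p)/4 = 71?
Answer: -33540365/4966 ≈ -6754.0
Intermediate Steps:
R(x, p) = -284 (R(x, p) = -4*71 = -284)
a(g) = -24
h = -260 (h = -284 - 1*(-24) = -284 + 24 = -260)
(1/(-4966) + h) + (-1635 - 1*4859) = (1/(-4966) - 260) + (-1635 - 1*4859) = (-1/4966 - 260) + (-1635 - 4859) = -1291161/4966 - 6494 = -33540365/4966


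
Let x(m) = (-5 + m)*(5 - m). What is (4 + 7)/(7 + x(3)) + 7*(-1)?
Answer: -10/3 ≈ -3.3333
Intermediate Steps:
(4 + 7)/(7 + x(3)) + 7*(-1) = (4 + 7)/(7 + (-25 - 1*3² + 10*3)) + 7*(-1) = 11/(7 + (-25 - 1*9 + 30)) - 7 = 11/(7 + (-25 - 9 + 30)) - 7 = 11/(7 - 4) - 7 = 11/3 - 7 = -10/3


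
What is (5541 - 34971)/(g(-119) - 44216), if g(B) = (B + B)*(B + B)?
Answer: -14715/6214 ≈ -2.3680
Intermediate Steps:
g(B) = 4*B² (g(B) = (2*B)*(2*B) = 4*B²)
(5541 - 34971)/(g(-119) - 44216) = (5541 - 34971)/(4*(-119)² - 44216) = -29430/(4*14161 - 44216) = -29430/(56644 - 44216) = -29430/12428 = -29430*1/12428 = -14715/6214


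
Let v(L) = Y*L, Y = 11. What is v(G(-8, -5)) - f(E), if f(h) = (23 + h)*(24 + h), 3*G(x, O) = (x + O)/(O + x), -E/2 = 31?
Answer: -4435/3 ≈ -1478.3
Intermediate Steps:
E = -62 (E = -2*31 = -62)
G(x, O) = 1/3 (G(x, O) = ((x + O)/(O + x))/3 = ((O + x)/(O + x))/3 = (1/3)*1 = 1/3)
v(L) = 11*L
v(G(-8, -5)) - f(E) = 11*(1/3) - (552 + (-62)**2 + 47*(-62)) = 11/3 - (552 + 3844 - 2914) = 11/3 - 1*1482 = 11/3 - 1482 = -4435/3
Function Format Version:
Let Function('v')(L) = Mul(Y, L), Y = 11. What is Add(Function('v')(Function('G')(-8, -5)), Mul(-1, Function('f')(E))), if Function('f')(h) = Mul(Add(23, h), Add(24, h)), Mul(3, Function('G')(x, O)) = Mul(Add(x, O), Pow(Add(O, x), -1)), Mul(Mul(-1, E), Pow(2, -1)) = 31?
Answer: Rational(-4435, 3) ≈ -1478.3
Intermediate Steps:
E = -62 (E = Mul(-2, 31) = -62)
Function('G')(x, O) = Rational(1, 3) (Function('G')(x, O) = Mul(Rational(1, 3), Mul(Add(x, O), Pow(Add(O, x), -1))) = Mul(Rational(1, 3), Mul(Add(O, x), Pow(Add(O, x), -1))) = Mul(Rational(1, 3), 1) = Rational(1, 3))
Function('v')(L) = Mul(11, L)
Add(Function('v')(Function('G')(-8, -5)), Mul(-1, Function('f')(E))) = Add(Mul(11, Rational(1, 3)), Mul(-1, Add(552, Pow(-62, 2), Mul(47, -62)))) = Add(Rational(11, 3), Mul(-1, Add(552, 3844, -2914))) = Add(Rational(11, 3), Mul(-1, 1482)) = Add(Rational(11, 3), -1482) = Rational(-4435, 3)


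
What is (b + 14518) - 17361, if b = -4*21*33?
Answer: -5615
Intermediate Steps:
b = -2772 (b = -84*33 = -2772)
(b + 14518) - 17361 = (-2772 + 14518) - 17361 = 11746 - 17361 = -5615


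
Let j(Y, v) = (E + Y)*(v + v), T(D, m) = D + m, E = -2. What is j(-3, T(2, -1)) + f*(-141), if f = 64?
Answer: -9034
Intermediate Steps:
j(Y, v) = 2*v*(-2 + Y) (j(Y, v) = (-2 + Y)*(v + v) = (-2 + Y)*(2*v) = 2*v*(-2 + Y))
j(-3, T(2, -1)) + f*(-141) = 2*(2 - 1)*(-2 - 3) + 64*(-141) = 2*1*(-5) - 9024 = -10 - 9024 = -9034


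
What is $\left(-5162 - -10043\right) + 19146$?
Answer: $24027$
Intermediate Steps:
$\left(-5162 - -10043\right) + 19146 = \left(-5162 + 10043\right) + 19146 = 4881 + 19146 = 24027$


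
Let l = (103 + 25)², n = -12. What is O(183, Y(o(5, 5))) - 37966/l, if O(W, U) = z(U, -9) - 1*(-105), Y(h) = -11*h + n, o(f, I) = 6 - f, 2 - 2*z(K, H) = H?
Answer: 886233/8192 ≈ 108.18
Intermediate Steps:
z(K, H) = 1 - H/2
l = 16384 (l = 128² = 16384)
Y(h) = -12 - 11*h (Y(h) = -11*h - 12 = -12 - 11*h)
O(W, U) = 221/2 (O(W, U) = (1 - ½*(-9)) - 1*(-105) = (1 + 9/2) + 105 = 11/2 + 105 = 221/2)
O(183, Y(o(5, 5))) - 37966/l = 221/2 - 37966/16384 = 221/2 - 1*18983/8192 = 221/2 - 18983/8192 = 886233/8192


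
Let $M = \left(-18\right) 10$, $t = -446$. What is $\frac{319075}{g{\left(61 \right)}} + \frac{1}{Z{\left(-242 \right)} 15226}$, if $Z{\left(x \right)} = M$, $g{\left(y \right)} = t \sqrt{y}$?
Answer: $- \frac{1}{2740680} - \frac{319075 \sqrt{61}}{27206} \approx -91.599$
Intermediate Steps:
$g{\left(y \right)} = - 446 \sqrt{y}$
$M = -180$
$Z{\left(x \right)} = -180$
$\frac{319075}{g{\left(61 \right)}} + \frac{1}{Z{\left(-242 \right)} 15226} = \frac{319075}{\left(-446\right) \sqrt{61}} + \frac{1}{\left(-180\right) 15226} = 319075 \left(- \frac{\sqrt{61}}{27206}\right) - \frac{1}{2740680} = - \frac{319075 \sqrt{61}}{27206} - \frac{1}{2740680} = - \frac{1}{2740680} - \frac{319075 \sqrt{61}}{27206}$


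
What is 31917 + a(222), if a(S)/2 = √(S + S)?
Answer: 31917 + 4*√111 ≈ 31959.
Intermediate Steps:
a(S) = 2*√2*√S (a(S) = 2*√(S + S) = 2*√(2*S) = 2*(√2*√S) = 2*√2*√S)
31917 + a(222) = 31917 + 2*√2*√222 = 31917 + 4*√111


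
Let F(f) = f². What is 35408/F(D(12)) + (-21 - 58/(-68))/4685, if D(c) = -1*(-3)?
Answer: 1128026831/286722 ≈ 3934.2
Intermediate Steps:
D(c) = 3
35408/F(D(12)) + (-21 - 58/(-68))/4685 = 35408/(3²) + (-21 - 58/(-68))/4685 = 35408/9 + (-21 - 58*(-1/68))*(1/4685) = 35408*(⅑) + (-21 + 29/34)*(1/4685) = 35408/9 - 685/34*1/4685 = 35408/9 - 137/31858 = 1128026831/286722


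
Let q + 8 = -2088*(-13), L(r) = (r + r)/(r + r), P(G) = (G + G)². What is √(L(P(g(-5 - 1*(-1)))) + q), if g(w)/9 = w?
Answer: √27137 ≈ 164.73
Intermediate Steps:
g(w) = 9*w
P(G) = 4*G² (P(G) = (2*G)² = 4*G²)
L(r) = 1 (L(r) = (2*r)/((2*r)) = (2*r)*(1/(2*r)) = 1)
q = 27136 (q = -8 - 2088*(-13) = -8 + 27144 = 27136)
√(L(P(g(-5 - 1*(-1)))) + q) = √(1 + 27136) = √27137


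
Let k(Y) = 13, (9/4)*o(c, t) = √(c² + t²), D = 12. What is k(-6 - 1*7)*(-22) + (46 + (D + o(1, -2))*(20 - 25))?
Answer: -300 - 20*√5/9 ≈ -304.97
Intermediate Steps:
o(c, t) = 4*√(c² + t²)/9
k(-6 - 1*7)*(-22) + (46 + (D + o(1, -2))*(20 - 25)) = 13*(-22) + (46 + (12 + 4*√(1² + (-2)²)/9)*(20 - 25)) = -286 + (46 + (12 + 4*√(1 + 4)/9)*(-5)) = -286 + (46 + (12 + 4*√5/9)*(-5)) = -286 + (46 + (-60 - 20*√5/9)) = -286 + (-14 - 20*√5/9) = -300 - 20*√5/9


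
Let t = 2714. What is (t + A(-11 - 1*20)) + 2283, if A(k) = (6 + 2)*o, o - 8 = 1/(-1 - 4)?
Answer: 25297/5 ≈ 5059.4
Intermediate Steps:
o = 39/5 (o = 8 + 1/(-1 - 4) = 8 + 1/(-5) = 8 - ⅕ = 39/5 ≈ 7.8000)
A(k) = 312/5 (A(k) = (6 + 2)*(39/5) = 8*(39/5) = 312/5)
(t + A(-11 - 1*20)) + 2283 = (2714 + 312/5) + 2283 = 13882/5 + 2283 = 25297/5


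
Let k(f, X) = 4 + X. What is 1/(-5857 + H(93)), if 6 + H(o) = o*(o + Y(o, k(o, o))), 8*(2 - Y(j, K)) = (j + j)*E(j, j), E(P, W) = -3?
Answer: 4/37835 ≈ 0.00010572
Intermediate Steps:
Y(j, K) = 2 + 3*j/4 (Y(j, K) = 2 - (j + j)*(-3)/8 = 2 - 2*j*(-3)/8 = 2 - (-3)*j/4 = 2 + 3*j/4)
H(o) = -6 + o*(2 + 7*o/4) (H(o) = -6 + o*(o + (2 + 3*o/4)) = -6 + o*(2 + 7*o/4))
1/(-5857 + H(93)) = 1/(-5857 + (-6 + 2*93 + (7/4)*93²)) = 1/(-5857 + (-6 + 186 + (7/4)*8649)) = 1/(-5857 + (-6 + 186 + 60543/4)) = 1/(-5857 + 61263/4) = 1/(37835/4) = 4/37835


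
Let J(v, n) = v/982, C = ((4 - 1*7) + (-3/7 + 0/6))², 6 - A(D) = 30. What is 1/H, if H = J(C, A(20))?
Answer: 24059/288 ≈ 83.538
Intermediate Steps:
A(D) = -24 (A(D) = 6 - 1*30 = 6 - 30 = -24)
C = 576/49 (C = ((4 - 7) + (-3*⅐ + 0*(⅙)))² = (-3 + (-3/7 + 0))² = (-3 - 3/7)² = (-24/7)² = 576/49 ≈ 11.755)
J(v, n) = v/982 (J(v, n) = v*(1/982) = v/982)
H = 288/24059 (H = (1/982)*(576/49) = 288/24059 ≈ 0.011971)
1/H = 1/(288/24059) = 24059/288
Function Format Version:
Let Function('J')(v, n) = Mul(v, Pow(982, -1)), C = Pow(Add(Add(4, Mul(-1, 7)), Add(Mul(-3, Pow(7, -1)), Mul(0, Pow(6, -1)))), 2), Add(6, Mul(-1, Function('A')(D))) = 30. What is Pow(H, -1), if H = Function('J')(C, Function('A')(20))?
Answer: Rational(24059, 288) ≈ 83.538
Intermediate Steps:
Function('A')(D) = -24 (Function('A')(D) = Add(6, Mul(-1, 30)) = Add(6, -30) = -24)
C = Rational(576, 49) (C = Pow(Add(Add(4, -7), Add(Mul(-3, Rational(1, 7)), Mul(0, Rational(1, 6)))), 2) = Pow(Add(-3, Add(Rational(-3, 7), 0)), 2) = Pow(Add(-3, Rational(-3, 7)), 2) = Pow(Rational(-24, 7), 2) = Rational(576, 49) ≈ 11.755)
Function('J')(v, n) = Mul(Rational(1, 982), v) (Function('J')(v, n) = Mul(v, Rational(1, 982)) = Mul(Rational(1, 982), v))
H = Rational(288, 24059) (H = Mul(Rational(1, 982), Rational(576, 49)) = Rational(288, 24059) ≈ 0.011971)
Pow(H, -1) = Pow(Rational(288, 24059), -1) = Rational(24059, 288)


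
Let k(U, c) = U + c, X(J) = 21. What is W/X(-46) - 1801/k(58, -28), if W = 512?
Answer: -7487/210 ≈ -35.652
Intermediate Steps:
W/X(-46) - 1801/k(58, -28) = 512/21 - 1801/(58 - 28) = 512*(1/21) - 1801/30 = 512/21 - 1801*1/30 = 512/21 - 1801/30 = -7487/210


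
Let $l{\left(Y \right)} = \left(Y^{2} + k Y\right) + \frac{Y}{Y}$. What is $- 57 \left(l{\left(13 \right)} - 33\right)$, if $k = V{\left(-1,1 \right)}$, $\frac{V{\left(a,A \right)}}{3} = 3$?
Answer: $-14478$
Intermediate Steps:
$V{\left(a,A \right)} = 9$ ($V{\left(a,A \right)} = 3 \cdot 3 = 9$)
$k = 9$
$l{\left(Y \right)} = 1 + Y^{2} + 9 Y$ ($l{\left(Y \right)} = \left(Y^{2} + 9 Y\right) + \frac{Y}{Y} = \left(Y^{2} + 9 Y\right) + 1 = 1 + Y^{2} + 9 Y$)
$- 57 \left(l{\left(13 \right)} - 33\right) = - 57 \left(\left(1 + 13^{2} + 9 \cdot 13\right) - 33\right) = - 57 \left(\left(1 + 169 + 117\right) - 33\right) = - 57 \left(287 - 33\right) = \left(-57\right) 254 = -14478$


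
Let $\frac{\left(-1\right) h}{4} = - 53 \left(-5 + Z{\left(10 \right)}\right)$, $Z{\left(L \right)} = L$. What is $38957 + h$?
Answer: $40017$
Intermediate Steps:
$h = 1060$ ($h = - 4 \left(- 53 \left(-5 + 10\right)\right) = - 4 \left(\left(-53\right) 5\right) = \left(-4\right) \left(-265\right) = 1060$)
$38957 + h = 38957 + 1060 = 40017$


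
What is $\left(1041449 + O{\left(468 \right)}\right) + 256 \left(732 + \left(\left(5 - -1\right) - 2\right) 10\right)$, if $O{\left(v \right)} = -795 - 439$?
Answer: $1237847$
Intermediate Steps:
$O{\left(v \right)} = -1234$ ($O{\left(v \right)} = -795 - 439 = -1234$)
$\left(1041449 + O{\left(468 \right)}\right) + 256 \left(732 + \left(\left(5 - -1\right) - 2\right) 10\right) = \left(1041449 - 1234\right) + 256 \left(732 + \left(\left(5 - -1\right) - 2\right) 10\right) = 1040215 + 256 \left(732 + \left(\left(5 + 1\right) - 2\right) 10\right) = 1040215 + 256 \left(732 + \left(6 - 2\right) 10\right) = 1040215 + 256 \left(732 + 4 \cdot 10\right) = 1040215 + 256 \left(732 + 40\right) = 1040215 + 256 \cdot 772 = 1040215 + 197632 = 1237847$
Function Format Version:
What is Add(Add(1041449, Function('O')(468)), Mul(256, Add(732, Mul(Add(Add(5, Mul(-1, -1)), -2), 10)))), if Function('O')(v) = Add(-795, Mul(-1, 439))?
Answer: 1237847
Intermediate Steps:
Function('O')(v) = -1234 (Function('O')(v) = Add(-795, -439) = -1234)
Add(Add(1041449, Function('O')(468)), Mul(256, Add(732, Mul(Add(Add(5, Mul(-1, -1)), -2), 10)))) = Add(Add(1041449, -1234), Mul(256, Add(732, Mul(Add(Add(5, Mul(-1, -1)), -2), 10)))) = Add(1040215, Mul(256, Add(732, Mul(Add(Add(5, 1), -2), 10)))) = Add(1040215, Mul(256, Add(732, Mul(Add(6, -2), 10)))) = Add(1040215, Mul(256, Add(732, Mul(4, 10)))) = Add(1040215, Mul(256, Add(732, 40))) = Add(1040215, Mul(256, 772)) = Add(1040215, 197632) = 1237847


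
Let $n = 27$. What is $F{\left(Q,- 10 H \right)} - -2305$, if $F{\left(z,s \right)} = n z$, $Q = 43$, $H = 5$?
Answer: $3466$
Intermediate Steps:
$F{\left(z,s \right)} = 27 z$
$F{\left(Q,- 10 H \right)} - -2305 = 27 \cdot 43 - -2305 = 1161 + 2305 = 3466$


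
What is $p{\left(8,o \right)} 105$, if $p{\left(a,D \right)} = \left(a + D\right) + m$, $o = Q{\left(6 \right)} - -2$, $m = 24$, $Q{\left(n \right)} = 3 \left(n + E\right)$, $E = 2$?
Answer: $6090$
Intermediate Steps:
$Q{\left(n \right)} = 6 + 3 n$ ($Q{\left(n \right)} = 3 \left(n + 2\right) = 3 \left(2 + n\right) = 6 + 3 n$)
$o = 26$ ($o = \left(6 + 3 \cdot 6\right) - -2 = \left(6 + 18\right) + 2 = 24 + 2 = 26$)
$p{\left(a,D \right)} = 24 + D + a$ ($p{\left(a,D \right)} = \left(a + D\right) + 24 = \left(D + a\right) + 24 = 24 + D + a$)
$p{\left(8,o \right)} 105 = \left(24 + 26 + 8\right) 105 = 58 \cdot 105 = 6090$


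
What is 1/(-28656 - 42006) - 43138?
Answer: -3048217357/70662 ≈ -43138.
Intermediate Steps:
1/(-28656 - 42006) - 43138 = 1/(-70662) - 43138 = -1/70662 - 43138 = -3048217357/70662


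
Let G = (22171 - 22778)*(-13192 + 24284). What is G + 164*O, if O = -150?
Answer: -6757444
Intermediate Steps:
G = -6732844 (G = -607*11092 = -6732844)
G + 164*O = -6732844 + 164*(-150) = -6732844 - 24600 = -6757444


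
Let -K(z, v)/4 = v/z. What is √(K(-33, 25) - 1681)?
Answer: I*√1827309/33 ≈ 40.963*I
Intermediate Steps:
K(z, v) = -4*v/z
√(K(-33, 25) - 1681) = √(-4*25/(-33) - 1681) = √(-4*25*(-1/33) - 1681) = √(100/33 - 1681) = √(-55373/33) = I*√1827309/33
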